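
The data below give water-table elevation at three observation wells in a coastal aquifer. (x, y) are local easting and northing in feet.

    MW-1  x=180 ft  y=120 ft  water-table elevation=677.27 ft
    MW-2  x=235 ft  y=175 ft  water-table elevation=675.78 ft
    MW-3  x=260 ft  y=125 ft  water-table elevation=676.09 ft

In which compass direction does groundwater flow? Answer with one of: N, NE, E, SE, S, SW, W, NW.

NE

Taking MW-1 as reference: MW-2−MW-1 = (55, 55, -1.49); MW-3−MW-1 = (80, 5, -1.18).
Solve a·Δx + b·Δy = Δh: det = 55·5 − 80·55 = -4125.
∂h/∂x = [(-1.49)·5 − (-1.18)·55] / -4125 = -0.01393
∂h/∂y = [55·(-1.18) − 80·(-1.49)] / -4125 = -0.01316
Flow = −∇h = (+0.01393 east, +0.01316 north), which points northeast.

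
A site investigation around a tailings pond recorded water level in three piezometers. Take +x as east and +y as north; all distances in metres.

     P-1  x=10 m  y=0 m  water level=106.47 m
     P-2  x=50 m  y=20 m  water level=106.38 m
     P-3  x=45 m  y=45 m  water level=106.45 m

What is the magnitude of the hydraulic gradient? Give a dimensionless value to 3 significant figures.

0.00395

Three-point gradient (reference P-1): Δ to P-2 = (40, 20, -0.09), Δ to P-3 = (35, 45, -0.02).
∂h/∂x = -0.003318, ∂h/∂y = +0.002136 (det = 1100).
|∇h| = √(-0.003318² + 0.002136²) = 0.003946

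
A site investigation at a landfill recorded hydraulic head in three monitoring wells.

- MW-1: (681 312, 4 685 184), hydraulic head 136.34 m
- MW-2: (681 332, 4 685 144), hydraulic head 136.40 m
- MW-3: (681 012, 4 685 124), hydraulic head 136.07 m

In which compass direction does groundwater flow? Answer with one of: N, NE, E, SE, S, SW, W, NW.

Taking MW-1 as reference: MW-2−MW-1 = (20, -40, +0.06); MW-3−MW-1 = (-300, -60, -0.27).
Solve a·Δx + b·Δy = Δh: det = 20·(-60) − (-300)·(-40) = -13200.
∂h/∂x = [(+0.06)·(-60) − (-0.27)·(-40)] / -13200 = +0.001091
∂h/∂y = [20·(-0.27) − (-300)·(+0.06)] / -13200 = -0.0009545
Flow = −∇h = (-0.001091 east, +0.0009545 north), which points northwest.

NW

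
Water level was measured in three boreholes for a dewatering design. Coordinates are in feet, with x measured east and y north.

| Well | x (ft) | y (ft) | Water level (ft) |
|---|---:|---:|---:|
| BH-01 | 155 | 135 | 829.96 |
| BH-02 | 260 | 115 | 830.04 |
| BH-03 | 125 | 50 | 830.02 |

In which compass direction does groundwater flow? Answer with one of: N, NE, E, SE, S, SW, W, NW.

NW

Differences from BH-01: to BH-02 (Δx, Δy, Δh) = (105, -20, +0.08); to BH-03 = (-30, -85, +0.06).
Solve a·Δx + b·Δy = Δh: det = 105·(-85) − (-30)·(-20) = -9525.
∂h/∂x = [(+0.08)·(-85) − (+0.06)·(-20)] / -9525 = +0.0005879
∂h/∂y = [105·(+0.06) − (-30)·(+0.08)] / -9525 = -0.0009134
Flow = −∇h = (-0.0005879 east, +0.0009134 north), which points northwest.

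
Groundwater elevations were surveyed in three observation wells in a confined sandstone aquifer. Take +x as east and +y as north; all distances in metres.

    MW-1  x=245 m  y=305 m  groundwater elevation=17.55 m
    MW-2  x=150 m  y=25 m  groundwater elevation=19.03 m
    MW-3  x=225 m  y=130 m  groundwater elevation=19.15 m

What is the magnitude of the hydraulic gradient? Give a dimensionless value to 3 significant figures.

With h = a·x + b·y + c and MW-1 as origin, the differences give:
  (-95)·a + (-280)·b = +1.48
  (-20)·a + (-175)·b = +1.60
Eliminate b (×(-175) and ×(-280), subtract): 11025·a = 189.000 → a = ∂h/∂x = +0.01714
Back-substitute: b = ∂h/∂y = -0.01110.
|∇h| = √(0.01714² + -0.01110²) = 0.02042

0.0204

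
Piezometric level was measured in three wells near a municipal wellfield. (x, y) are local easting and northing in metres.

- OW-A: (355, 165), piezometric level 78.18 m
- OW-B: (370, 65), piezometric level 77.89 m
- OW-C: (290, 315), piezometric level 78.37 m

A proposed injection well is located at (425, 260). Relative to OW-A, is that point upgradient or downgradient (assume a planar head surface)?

Three-point gradient (reference OW-A): Δ to OW-B = (15, -100, -0.29), Δ to OW-C = (-65, 150, +0.19).
∂h/∂x = +0.005765, ∂h/∂y = +0.003765 (det = -4250).
Head at (425, 260) = 78.18 + (+0.005765)·(70) + (+0.003765)·(95) = 78.94 m.
That is higher than the 78.18 m at OW-A, so the point is upgradient.

upgradient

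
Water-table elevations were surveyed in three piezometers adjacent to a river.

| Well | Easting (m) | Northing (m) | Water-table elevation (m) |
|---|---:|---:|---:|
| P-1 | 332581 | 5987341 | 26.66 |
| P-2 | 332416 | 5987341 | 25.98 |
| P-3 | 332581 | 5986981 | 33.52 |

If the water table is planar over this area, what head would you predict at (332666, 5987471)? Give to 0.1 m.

24.5 m

∂h/∂x = (25.98 − 26.66) / (332416 − 332581) = +0.004121
∂h/∂y = (33.52 − 26.66) / (5986981 − 5987341) = -0.01906
h(332666, 5987471) = 26.66 + (+0.004121)·(85) + (-0.01906)·(130) = 26.66 +0.350 -2.477 = 24.533 m.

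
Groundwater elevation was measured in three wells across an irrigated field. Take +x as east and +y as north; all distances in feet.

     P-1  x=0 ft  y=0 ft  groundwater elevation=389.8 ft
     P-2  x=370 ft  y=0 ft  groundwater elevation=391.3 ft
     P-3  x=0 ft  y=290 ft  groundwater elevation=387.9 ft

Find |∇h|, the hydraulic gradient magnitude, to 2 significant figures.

∂h/∂x = (391.3 − 389.8) / (370 − 0) = +0.004054
∂h/∂y = (387.9 − 389.8) / (290 − 0) = -0.006552
|∇h| = √(0.004054² + -0.006552²) = 0.007705

0.0077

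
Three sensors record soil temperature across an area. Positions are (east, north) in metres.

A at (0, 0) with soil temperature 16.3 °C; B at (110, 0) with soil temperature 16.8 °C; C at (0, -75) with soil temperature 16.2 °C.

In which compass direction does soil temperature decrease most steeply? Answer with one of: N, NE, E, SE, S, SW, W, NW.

W

∂T/∂x = (16.8 − 16.3) / (110 − 0) = +0.004545
∂T/∂y = (16.2 − 16.3) / (-75 − 0) = +0.001333
Steepest decrease is along −∇f = (-0.004545 E, -0.001333 N) → west.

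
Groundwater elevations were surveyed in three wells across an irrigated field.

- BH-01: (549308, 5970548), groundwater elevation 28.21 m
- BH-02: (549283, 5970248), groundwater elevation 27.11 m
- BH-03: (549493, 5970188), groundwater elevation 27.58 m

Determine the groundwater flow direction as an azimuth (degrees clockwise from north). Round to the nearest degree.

Differences from BH-01: to BH-02 (Δx, Δy, Δh) = (-25, -300, -1.10); to BH-03 = (185, -360, -0.63).
Solve a·Δx + b·Δy = Δh: det = (-25)·(-360) − 185·(-300) = 64500.
∂h/∂x = [(-1.10)·(-360) − (-0.63)·(-300)] / 64500 = +0.003209
∂h/∂y = [(-25)·(-0.63) − 185·(-1.10)] / 64500 = +0.003399
Flow direction (−∇h) has components (-0.003209 E, -0.003399 N).
Azimuth = atan2(E, N) = atan2(-0.003209, -0.003399) = 223.4° ≈ 223°.

223°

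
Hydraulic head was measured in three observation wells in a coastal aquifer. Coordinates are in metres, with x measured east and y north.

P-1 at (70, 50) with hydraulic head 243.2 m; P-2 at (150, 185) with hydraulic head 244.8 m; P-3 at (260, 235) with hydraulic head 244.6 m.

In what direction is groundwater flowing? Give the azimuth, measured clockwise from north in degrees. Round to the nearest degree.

151°

Differences from P-1: to P-2 (Δx, Δy, Δh) = (80, 135, +1.6); to P-3 = (190, 185, +1.4).
Determinant of the coordinate differences = 80·185 − 190·135 = -10850.
∂h/∂x = [(+1.6)·185 − (+1.4)·135] / -10850 = -0.009862
∂h/∂y = [80·(+1.4) − 190·(+1.6)] / -10850 = +0.01770
Flow direction (−∇h) has components (+0.009862 E, -0.01770 N).
Azimuth = atan2(E, N) = atan2(+0.009862, -0.01770) = 150.9° ≈ 151°.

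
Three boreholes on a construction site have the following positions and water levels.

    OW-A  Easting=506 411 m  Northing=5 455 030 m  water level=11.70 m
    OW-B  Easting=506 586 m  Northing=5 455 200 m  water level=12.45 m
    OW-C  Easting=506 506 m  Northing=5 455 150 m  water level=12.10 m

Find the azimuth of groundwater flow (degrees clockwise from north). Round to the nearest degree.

273°

Taking OW-A as reference: OW-B−OW-A = (175, 170, +0.75); OW-C−OW-A = (95, 120, +0.40).
Solve a·Δx + b·Δy = Δh: det = 175·120 − 95·170 = 4850.
∂h/∂x = [(+0.75)·120 − (+0.40)·170] / 4850 = +0.004536
∂h/∂y = [175·(+0.40) − 95·(+0.75)] / 4850 = -0.0002577
Flow direction (−∇h) has components (-0.004536 E, +0.0002577 N).
Azimuth = atan2(E, N) = atan2(-0.004536, +0.0002577) = 273.3° ≈ 273°.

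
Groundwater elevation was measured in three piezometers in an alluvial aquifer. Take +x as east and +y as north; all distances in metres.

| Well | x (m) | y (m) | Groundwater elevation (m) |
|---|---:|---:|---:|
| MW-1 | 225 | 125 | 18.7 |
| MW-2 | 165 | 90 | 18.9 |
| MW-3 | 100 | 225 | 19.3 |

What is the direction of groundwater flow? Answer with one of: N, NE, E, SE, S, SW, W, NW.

E

With h = a·x + b·y + c and MW-1 as origin, the differences give:
  (-60)·a + (-35)·b = +0.2
  (-125)·a + 100·b = +0.6
Eliminate b (×100 and ×(-35), subtract): -10375·a = 41.00 → a = ∂h/∂x = -0.003952
Back-substitute: b = ∂h/∂y = +0.001060.
Flow = −∇h = (+0.003952 east, -0.001060 north), which points east.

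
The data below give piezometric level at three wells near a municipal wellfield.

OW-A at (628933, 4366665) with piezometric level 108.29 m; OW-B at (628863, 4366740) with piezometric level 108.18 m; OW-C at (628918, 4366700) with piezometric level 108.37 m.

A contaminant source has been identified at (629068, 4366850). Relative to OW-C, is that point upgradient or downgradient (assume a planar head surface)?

Differences from OW-A: to OW-B (Δx, Δy, Δh) = (-70, 75, -0.11); to OW-C = (-15, 35, +0.08).
Determinant of the coordinate differences = (-70)·35 − (-15)·75 = -1325.
∂h/∂x = [(-0.11)·35 − (+0.08)·75] / -1325 = +0.007434
∂h/∂y = [(-70)·(+0.08) − (-15)·(-0.11)] / -1325 = +0.005472
Head at (629068, 4366850) = 108.29 + (+0.007434)·(135) + (+0.005472)·(185) = 110.31 m.
That is higher than the 108.37 m at OW-C, so the point is upgradient.

upgradient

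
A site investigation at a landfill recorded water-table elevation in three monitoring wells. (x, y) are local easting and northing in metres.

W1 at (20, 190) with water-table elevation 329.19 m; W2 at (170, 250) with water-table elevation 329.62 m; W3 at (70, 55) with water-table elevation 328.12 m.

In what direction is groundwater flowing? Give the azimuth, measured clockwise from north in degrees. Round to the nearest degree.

178°

With h = a·x + b·y + c and W1 as origin, the differences give:
  150·a + 60·b = +0.43
  50·a + (-135)·b = -1.07
Eliminate b (×(-135) and ×60, subtract): -23250·a = 6.150 → a = ∂h/∂x = -0.0002645
Back-substitute: b = ∂h/∂y = +0.007828.
Flow direction (−∇h) has components (+0.0002645 E, -0.007828 N).
Azimuth = atan2(E, N) = atan2(+0.0002645, -0.007828) = 178.1° ≈ 178°.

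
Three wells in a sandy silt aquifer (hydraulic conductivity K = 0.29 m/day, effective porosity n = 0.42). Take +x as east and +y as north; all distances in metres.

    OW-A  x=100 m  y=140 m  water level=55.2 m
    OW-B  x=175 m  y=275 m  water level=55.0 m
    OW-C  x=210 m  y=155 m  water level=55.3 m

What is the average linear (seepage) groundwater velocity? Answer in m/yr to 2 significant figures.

Taking OW-A as reference: OW-B−OW-A = (75, 135, -0.2); OW-C−OW-A = (110, 15, +0.1).
Determinant of the coordinate differences = 75·15 − 110·135 = -13725.
∂h/∂x = [(-0.2)·15 − (+0.1)·135] / -13725 = +0.001202
∂h/∂y = [75·(+0.1) − 110·(-0.2)] / -13725 = -0.002149
|∇h| = √(0.001202² + -0.002149²) = 0.002462
Seepage velocity v = K·i/n = 0.29 × 0.002462 / 0.42 = 0.0017 m/day = 0.6209 m/yr.

0.62 m/yr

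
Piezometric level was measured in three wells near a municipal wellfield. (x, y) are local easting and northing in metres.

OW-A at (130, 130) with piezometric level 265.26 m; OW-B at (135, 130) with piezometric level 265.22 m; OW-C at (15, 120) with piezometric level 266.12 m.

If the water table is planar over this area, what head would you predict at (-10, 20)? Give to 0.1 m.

Differences from OW-A: to OW-B (Δx, Δy, Δh) = (5, 0, -0.04); to OW-C = (-115, -10, +0.86).
Solve a·Δx + b·Δy = Δh: det = 5·(-10) − (-115)·0 = -50.
∂h/∂x = [(-0.04)·(-10) − (+0.86)·0] / -50 = -0.008000
∂h/∂y = [5·(+0.86) − (-115)·(-0.04)] / -50 = +0.006000
h(-10, 20) = 265.26 + (-0.008000)·(-140) + (+0.006000)·(-110) = 265.26 +1.120 -0.660 = 265.720 m.

265.7 m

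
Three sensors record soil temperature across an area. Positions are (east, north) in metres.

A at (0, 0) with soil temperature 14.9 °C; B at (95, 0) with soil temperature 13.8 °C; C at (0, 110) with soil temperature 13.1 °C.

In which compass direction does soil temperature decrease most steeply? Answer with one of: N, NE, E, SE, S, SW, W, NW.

NE

∂T/∂x = (13.8 − 14.9) / (95 − 0) = -0.01158
∂T/∂y = (13.1 − 14.9) / (110 − 0) = -0.01636
Steepest decrease is along −∇f = (+0.01158 E, +0.01636 N) → northeast.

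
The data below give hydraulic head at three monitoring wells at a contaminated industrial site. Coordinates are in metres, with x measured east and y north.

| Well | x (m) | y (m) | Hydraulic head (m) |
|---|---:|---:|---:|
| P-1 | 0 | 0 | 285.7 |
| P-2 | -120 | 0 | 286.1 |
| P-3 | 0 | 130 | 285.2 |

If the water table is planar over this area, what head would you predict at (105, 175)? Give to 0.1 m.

284.7 m

∂h/∂x = (286.1 − 285.7) / (-120 − 0) = -0.003333
∂h/∂y = (285.2 − 285.7) / (130 − 0) = -0.003846
h(105, 175) = 285.7 + (-0.003333)·(105) + (-0.003846)·(175) = 285.7 -0.350 -0.673 = 284.677 m.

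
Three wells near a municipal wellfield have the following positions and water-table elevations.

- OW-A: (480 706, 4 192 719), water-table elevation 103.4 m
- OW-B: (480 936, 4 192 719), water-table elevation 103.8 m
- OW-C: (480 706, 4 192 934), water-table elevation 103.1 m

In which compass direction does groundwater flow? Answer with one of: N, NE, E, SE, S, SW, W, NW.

NW

∂h/∂x = (103.8 − 103.4) / (480936 − 480706) = +0.001739
∂h/∂y = (103.1 − 103.4) / (4192934 − 4192719) = -0.001395
Flow = −∇h = (-0.001739 east, +0.001395 north), which points northwest.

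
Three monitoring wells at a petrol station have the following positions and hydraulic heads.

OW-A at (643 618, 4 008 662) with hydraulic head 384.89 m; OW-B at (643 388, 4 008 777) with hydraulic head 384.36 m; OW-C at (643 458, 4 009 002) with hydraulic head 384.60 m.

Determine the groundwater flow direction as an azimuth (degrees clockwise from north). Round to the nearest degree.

With h = a·x + b·y + c and OW-A as origin, the differences give:
  (-230)·a + 115·b = -0.53
  (-160)·a + 340·b = -0.29
Eliminate b (×340 and ×115, subtract): -59800·a = -146.850 → a = ∂h/∂x = +0.002456
Back-substitute: b = ∂h/∂y = +0.0003027.
Flow direction (−∇h) has components (-0.002456 E, -0.0003027 N).
Azimuth = atan2(E, N) = atan2(-0.002456, -0.0003027) = 263.0° ≈ 263°.

263°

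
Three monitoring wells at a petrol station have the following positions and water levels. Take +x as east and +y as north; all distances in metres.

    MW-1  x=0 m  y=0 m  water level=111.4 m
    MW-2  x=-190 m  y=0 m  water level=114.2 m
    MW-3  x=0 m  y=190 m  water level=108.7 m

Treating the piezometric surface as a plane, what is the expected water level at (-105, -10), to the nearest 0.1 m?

∂h/∂x = (114.2 − 111.4) / (-190 − 0) = -0.01474
∂h/∂y = (108.7 − 111.4) / (190 − 0) = -0.01421
h(-105, -10) = 111.4 + (-0.01474)·(-105) + (-0.01421)·(-10) = 111.4 +1.547 +0.142 = 113.089 m.

113.1 m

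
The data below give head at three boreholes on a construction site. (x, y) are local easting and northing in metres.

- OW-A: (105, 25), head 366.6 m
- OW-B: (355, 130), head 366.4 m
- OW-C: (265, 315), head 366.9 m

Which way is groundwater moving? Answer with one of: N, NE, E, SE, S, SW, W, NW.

SE

Taking OW-A as reference: OW-B−OW-A = (250, 105, -0.2); OW-C−OW-A = (160, 290, +0.3).
Solve a·Δx + b·Δy = Δh: det = 250·290 − 160·105 = 55700.
∂h/∂x = [(-0.2)·290 − (+0.3)·105] / 55700 = -0.001607
∂h/∂y = [250·(+0.3) − 160·(-0.2)] / 55700 = +0.001921
Flow = −∇h = (+0.001607 east, -0.001921 north), which points southeast.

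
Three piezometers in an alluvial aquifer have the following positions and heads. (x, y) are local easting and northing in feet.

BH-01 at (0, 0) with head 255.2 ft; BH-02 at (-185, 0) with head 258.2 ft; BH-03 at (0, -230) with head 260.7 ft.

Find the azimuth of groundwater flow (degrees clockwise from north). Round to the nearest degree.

∂h/∂x = (258.2 − 255.2) / (-185 − 0) = -0.01622
∂h/∂y = (260.7 − 255.2) / (-230 − 0) = -0.02391
Flow direction (−∇h) has components (+0.01622 E, +0.02391 N).
Azimuth = atan2(E, N) = atan2(+0.01622, +0.02391) = 34.1° ≈ 034°.

034°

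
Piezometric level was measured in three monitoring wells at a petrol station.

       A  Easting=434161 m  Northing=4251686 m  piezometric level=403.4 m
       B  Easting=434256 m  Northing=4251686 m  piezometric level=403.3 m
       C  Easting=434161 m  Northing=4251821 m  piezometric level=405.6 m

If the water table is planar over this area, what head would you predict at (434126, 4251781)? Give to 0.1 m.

∂h/∂x = (403.3 − 403.4) / (434256 − 434161) = -0.001053
∂h/∂y = (405.6 − 403.4) / (4251821 − 4251686) = +0.01630
h(434126, 4251781) = 403.4 + (-0.001053)·(-35) + (+0.01630)·(95) = 403.4 +0.037 +1.548 = 404.985 m.

405.0 m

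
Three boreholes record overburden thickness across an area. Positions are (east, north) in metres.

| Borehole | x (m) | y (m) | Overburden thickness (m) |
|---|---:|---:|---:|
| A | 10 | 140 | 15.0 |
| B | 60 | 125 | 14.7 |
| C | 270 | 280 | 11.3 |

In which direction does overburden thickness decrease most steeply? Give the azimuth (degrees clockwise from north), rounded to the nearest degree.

042°

Three-point gradient (reference A): Δ to B = (50, -15, -0.3), Δ to C = (260, 140, -3.7).
∂d/∂x = -0.008945, ∂d/∂y = -0.009817 (det = 10900).
Steepest decrease is along −∇f: components (+0.008945 E, +0.009817 N).
Azimuth = atan2(+0.008945, +0.009817) = 42.3° ≈ 042°.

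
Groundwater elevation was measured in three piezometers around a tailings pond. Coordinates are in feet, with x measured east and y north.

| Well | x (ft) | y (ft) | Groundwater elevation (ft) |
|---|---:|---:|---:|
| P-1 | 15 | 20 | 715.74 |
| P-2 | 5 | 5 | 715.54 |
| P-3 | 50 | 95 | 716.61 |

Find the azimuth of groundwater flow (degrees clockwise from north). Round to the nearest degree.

229°

Three-point gradient (reference P-1): Δ to P-2 = (-10, -15, -0.20), Δ to P-3 = (35, 75, +0.87).
∂h/∂x = +0.008667, ∂h/∂y = +0.007556 (det = -225).
Flow direction (−∇h) has components (-0.008667 E, -0.007556 N).
Azimuth = atan2(E, N) = atan2(-0.008667, -0.007556) = 228.9° ≈ 229°.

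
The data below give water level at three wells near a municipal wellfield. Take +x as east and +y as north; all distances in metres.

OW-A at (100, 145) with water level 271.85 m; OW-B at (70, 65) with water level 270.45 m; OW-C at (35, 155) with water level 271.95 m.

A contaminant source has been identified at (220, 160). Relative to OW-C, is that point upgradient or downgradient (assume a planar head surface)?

Taking OW-A as reference: OW-B−OW-A = (-30, -80, -1.40); OW-C−OW-A = (-65, 10, +0.10).
Determinant of the coordinate differences = (-30)·10 − (-65)·(-80) = -5500.
∂h/∂x = [(-1.40)·10 − (+0.10)·(-80)] / -5500 = +0.001091
∂h/∂y = [(-30)·(+0.10) − (-65)·(-1.40)] / -5500 = +0.01709
Head at (220, 160) = 271.85 + (+0.001091)·(120) + (+0.01709)·(15) = 272.24 m.
That is higher than the 271.95 m at OW-C, so the point is upgradient.

upgradient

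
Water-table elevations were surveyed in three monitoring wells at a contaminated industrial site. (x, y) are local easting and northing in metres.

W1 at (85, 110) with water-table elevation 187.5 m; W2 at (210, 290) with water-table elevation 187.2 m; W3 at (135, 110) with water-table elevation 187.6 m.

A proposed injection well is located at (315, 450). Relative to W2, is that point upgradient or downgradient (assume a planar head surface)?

downgradient

Differences from W1: to W2 (Δx, Δy, Δh) = (125, 180, -0.3); to W3 = (50, 0, +0.1).
Solve a·Δx + b·Δy = Δh: det = 125·0 − 50·180 = -9000.
∂h/∂x = [(-0.3)·0 − (+0.1)·180] / -9000 = +0.002000
∂h/∂y = [125·(+0.1) − 50·(-0.3)] / -9000 = -0.003056
Head at (315, 450) = 187.5 + (+0.002000)·(230) + (-0.003056)·(340) = 186.92 m.
That is lower than the 187.2 m at W2, so the point is downgradient.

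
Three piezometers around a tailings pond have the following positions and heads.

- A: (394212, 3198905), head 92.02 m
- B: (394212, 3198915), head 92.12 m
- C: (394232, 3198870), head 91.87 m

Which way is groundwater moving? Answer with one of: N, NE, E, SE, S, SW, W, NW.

SW

With h = a·x + b·y + c and A as origin, the differences give:
  0·a + 10·b = +0.10
  20·a + (-35)·b = -0.15
Eliminate b (×(-35) and ×10, subtract): -200·a = -2.000 → a = ∂h/∂x = +0.01000
Back-substitute: b = ∂h/∂y = +0.01000.
Flow = −∇h = (-0.01000 east, -0.01000 north), which points southwest.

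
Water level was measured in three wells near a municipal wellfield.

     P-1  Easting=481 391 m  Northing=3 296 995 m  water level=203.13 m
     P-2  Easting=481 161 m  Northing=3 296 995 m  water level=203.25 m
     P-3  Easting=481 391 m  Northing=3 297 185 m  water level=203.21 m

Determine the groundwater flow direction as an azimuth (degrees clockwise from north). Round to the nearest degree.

∂h/∂x = (203.25 − 203.13) / (481161 − 481391) = -0.0005217
∂h/∂y = (203.21 − 203.13) / (3297185 − 3296995) = +0.0004211
Flow direction (−∇h) has components (+0.0005217 E, -0.0004211 N).
Azimuth = atan2(E, N) = atan2(+0.0005217, -0.0004211) = 128.9° ≈ 129°.

129°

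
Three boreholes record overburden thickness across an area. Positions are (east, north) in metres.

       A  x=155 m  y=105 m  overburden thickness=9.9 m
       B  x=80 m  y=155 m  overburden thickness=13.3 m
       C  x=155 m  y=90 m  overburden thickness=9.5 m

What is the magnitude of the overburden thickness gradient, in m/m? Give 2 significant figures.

0.038 m/m

Differences from A: to B (Δx, Δy, Δh) = (-75, 50, +3.4); to C = (0, -15, -0.4).
Determinant of the coordinate differences = (-75)·(-15) − 0·50 = 1125.
∂d/∂x = [(+3.4)·(-15) − (-0.4)·50] / 1125 = -0.02756
∂d/∂y = [(-75)·(-0.4) − 0·(+3.4)] / 1125 = +0.02667
|∇f| = √(-0.02756² + 0.02667²) = 0.03835 m/m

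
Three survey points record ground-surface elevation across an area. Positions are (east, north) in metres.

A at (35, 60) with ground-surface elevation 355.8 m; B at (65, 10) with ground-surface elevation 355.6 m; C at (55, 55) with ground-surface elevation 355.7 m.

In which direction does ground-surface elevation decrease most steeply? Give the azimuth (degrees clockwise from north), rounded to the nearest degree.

Three-point gradient (reference A): Δ to B = (30, -50, -0.2), Δ to C = (20, -5, -0.1).
∂z/∂x = -0.004706, ∂z/∂y = +0.001176 (det = 850).
Steepest decrease is along −∇f: components (+0.004706 E, -0.001176 N).
Azimuth = atan2(+0.004706, -0.001176) = 104.0° ≈ 104°.

104°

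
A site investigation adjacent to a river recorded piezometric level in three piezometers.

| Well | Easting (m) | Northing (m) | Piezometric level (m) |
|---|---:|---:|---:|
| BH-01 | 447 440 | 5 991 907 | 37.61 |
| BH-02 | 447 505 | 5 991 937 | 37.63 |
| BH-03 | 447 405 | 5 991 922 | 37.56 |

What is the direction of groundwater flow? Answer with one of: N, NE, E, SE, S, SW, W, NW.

NW

Three-point gradient (reference BH-01): Δ to BH-02 = (65, 30, +0.02), Δ to BH-03 = (-35, 15, -0.05).
∂h/∂x = +0.0008889, ∂h/∂y = -0.001259 (det = 2025).
Flow = −∇h = (-0.0008889 east, +0.001259 north), which points northwest.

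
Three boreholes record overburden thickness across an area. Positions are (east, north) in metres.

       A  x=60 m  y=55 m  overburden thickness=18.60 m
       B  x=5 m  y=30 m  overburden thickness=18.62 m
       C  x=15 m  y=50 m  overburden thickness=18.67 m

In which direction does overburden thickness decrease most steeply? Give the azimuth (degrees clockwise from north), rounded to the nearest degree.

Taking A as reference: B−A = (-55, -25, +0.02); C−A = (-45, -5, +0.07).
Solve a·Δx + b·Δy = Δd: det = (-55)·(-5) − (-45)·(-25) = -850.
∂d/∂x = [(+0.02)·(-5) − (+0.07)·(-25)] / -850 = -0.001941
∂d/∂y = [(-55)·(+0.07) − (-45)·(+0.02)] / -850 = +0.003471
Steepest decrease is along −∇f: components (+0.001941 E, -0.003471 N).
Azimuth = atan2(+0.001941, -0.003471) = 150.8° ≈ 151°.

151°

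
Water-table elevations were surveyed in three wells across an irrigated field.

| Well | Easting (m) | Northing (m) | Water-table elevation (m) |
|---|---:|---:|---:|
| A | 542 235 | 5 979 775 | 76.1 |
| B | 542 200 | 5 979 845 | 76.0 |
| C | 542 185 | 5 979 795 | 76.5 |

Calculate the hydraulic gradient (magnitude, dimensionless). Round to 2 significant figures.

Three-point gradient (reference A): Δ to B = (-35, 70, -0.1), Δ to C = (-50, 20, +0.4).
∂h/∂x = -0.01071, ∂h/∂y = -0.006786 (det = 2800).
|∇h| = √(-0.01071² + -0.006786²) = 0.01268

0.013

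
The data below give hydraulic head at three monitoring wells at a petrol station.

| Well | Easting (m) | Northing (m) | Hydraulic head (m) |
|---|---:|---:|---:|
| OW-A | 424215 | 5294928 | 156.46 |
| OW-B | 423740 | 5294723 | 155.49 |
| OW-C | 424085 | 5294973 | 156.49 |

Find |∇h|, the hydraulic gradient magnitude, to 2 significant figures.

0.0030

Three-point gradient (reference OW-A): Δ to OW-B = (-475, -205, -0.97), Δ to OW-C = (-130, 45, +0.03).
∂h/∂x = +0.0007808, ∂h/∂y = +0.002922 (det = -48025).
|∇h| = √(0.0007808² + 0.002922²) = 0.003025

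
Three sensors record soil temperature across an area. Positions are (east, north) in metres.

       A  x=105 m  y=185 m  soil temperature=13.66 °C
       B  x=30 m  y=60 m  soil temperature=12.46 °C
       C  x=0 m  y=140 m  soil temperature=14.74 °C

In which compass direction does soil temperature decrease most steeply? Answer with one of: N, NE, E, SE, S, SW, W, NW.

With T = a·x + b·y + c and A as origin, the differences give:
  (-75)·a + (-125)·b = -1.20
  (-105)·a + (-45)·b = +1.08
Eliminate b (×(-45) and ×(-125), subtract): -9750·a = 189.000 → a = ∂T/∂x = -0.01938
Back-substitute: b = ∂T/∂y = +0.02123.
Steepest decrease is along −∇f = (+0.01938 E, -0.02123 N) → southeast.

SE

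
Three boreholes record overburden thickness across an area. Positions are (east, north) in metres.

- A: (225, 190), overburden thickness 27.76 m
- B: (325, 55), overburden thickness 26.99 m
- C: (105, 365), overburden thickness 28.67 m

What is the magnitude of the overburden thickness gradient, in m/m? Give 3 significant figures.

0.00922 m/m

Taking A as reference: B−A = (100, -135, -0.77); C−A = (-120, 175, +0.91).
Solve a·Δx + b·Δy = Δd: det = 100·175 − (-120)·(-135) = 1300.
∂d/∂x = [(-0.77)·175 − (+0.91)·(-135)] / 1300 = -0.009154
∂d/∂y = [100·(+0.91) − (-120)·(-0.77)] / 1300 = -0.001077
|∇f| = √(-0.009154² + -0.001077²) = 0.009217 m/m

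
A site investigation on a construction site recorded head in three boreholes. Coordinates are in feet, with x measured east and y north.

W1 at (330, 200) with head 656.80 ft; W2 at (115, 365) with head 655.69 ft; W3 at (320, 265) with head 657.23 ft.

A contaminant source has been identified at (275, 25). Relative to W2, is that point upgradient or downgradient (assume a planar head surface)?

Taking W1 as reference: W2−W1 = (-215, 165, -1.11); W3−W1 = (-10, 65, +0.43).
Solve a·Δx + b·Δy = Δh: det = (-215)·65 − (-10)·165 = -12325.
∂h/∂x = [(-1.11)·65 − (+0.43)·165] / -12325 = +0.01161
∂h/∂y = [(-215)·(+0.43) − (-10)·(-1.11)] / -12325 = +0.008402
Head at (275, 25) = 656.80 + (+0.01161)·(-55) + (+0.008402)·(-175) = 654.69 ft.
That is lower than the 655.69 ft at W2, so the point is downgradient.

downgradient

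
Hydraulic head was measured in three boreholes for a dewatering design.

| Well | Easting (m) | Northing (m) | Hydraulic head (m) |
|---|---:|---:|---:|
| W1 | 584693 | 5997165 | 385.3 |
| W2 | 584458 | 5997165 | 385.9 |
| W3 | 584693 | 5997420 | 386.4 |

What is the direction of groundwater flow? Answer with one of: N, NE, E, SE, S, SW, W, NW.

∂h/∂x = (385.9 − 385.3) / (584458 − 584693) = -0.002553
∂h/∂y = (386.4 − 385.3) / (5997420 − 5997165) = +0.004314
Flow = −∇h = (+0.002553 east, -0.004314 north), which points southeast.

SE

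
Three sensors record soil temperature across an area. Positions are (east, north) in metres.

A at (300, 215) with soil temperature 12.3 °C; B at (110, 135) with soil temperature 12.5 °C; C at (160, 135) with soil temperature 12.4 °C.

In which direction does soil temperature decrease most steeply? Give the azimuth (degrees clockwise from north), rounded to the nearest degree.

Taking A as reference: B−A = (-190, -80, +0.2); C−A = (-140, -80, +0.1).
Determinant of the coordinate differences = (-190)·(-80) − (-140)·(-80) = 4000.
∂T/∂x = [(+0.2)·(-80) − (+0.1)·(-80)] / 4000 = -0.002000
∂T/∂y = [(-190)·(+0.1) − (-140)·(+0.2)] / 4000 = +0.002250
Steepest decrease is along −∇f: components (+0.002000 E, -0.002250 N).
Azimuth = atan2(+0.002000, -0.002250) = 138.4° ≈ 138°.

138°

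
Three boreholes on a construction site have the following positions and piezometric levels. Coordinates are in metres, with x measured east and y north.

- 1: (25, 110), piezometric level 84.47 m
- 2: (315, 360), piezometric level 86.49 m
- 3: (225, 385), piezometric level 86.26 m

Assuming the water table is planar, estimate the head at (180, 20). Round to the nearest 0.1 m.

84.7 m

Taking 1 as reference: 2−1 = (290, 250, +2.02); 3−1 = (200, 275, +1.79).
Determinant of the coordinate differences = 290·275 − 200·250 = 29750.
∂h/∂x = [(+2.02)·275 − (+1.79)·250] / 29750 = +0.003630
∂h/∂y = [290·(+1.79) − 200·(+2.02)] / 29750 = +0.003869
h(180, 20) = 84.47 + (+0.003630)·(155) + (+0.003869)·(-90) = 84.47 +0.563 -0.348 = 84.684 m.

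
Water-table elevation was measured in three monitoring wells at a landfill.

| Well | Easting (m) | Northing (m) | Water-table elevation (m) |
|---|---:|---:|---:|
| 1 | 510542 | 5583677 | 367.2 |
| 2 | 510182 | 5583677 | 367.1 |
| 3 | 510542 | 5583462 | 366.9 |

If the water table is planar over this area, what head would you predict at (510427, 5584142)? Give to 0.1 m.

∂h/∂x = (367.1 − 367.2) / (510182 − 510542) = +0.0002778
∂h/∂y = (366.9 − 367.2) / (5583462 − 5583677) = +0.001395
h(510427, 5584142) = 367.2 + (+0.0002778)·(-115) + (+0.001395)·(465) = 367.2 -0.032 +0.649 = 367.817 m.

367.8 m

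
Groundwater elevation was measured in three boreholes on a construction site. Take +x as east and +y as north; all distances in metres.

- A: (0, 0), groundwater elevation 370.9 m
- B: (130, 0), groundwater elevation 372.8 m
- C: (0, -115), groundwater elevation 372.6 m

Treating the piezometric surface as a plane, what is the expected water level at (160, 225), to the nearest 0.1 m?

∂h/∂x = (372.8 − 370.9) / (130 − 0) = +0.01462
∂h/∂y = (372.6 − 370.9) / (-115 − 0) = -0.01478
h(160, 225) = 370.9 + (+0.01462)·(160) + (-0.01478)·(225) = 370.9 +2.338 -3.326 = 369.912 m.

369.9 m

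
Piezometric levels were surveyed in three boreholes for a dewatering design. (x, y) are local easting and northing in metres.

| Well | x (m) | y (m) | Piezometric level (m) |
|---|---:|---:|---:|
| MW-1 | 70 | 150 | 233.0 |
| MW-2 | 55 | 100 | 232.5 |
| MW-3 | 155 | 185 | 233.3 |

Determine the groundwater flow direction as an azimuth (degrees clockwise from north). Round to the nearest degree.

Taking MW-1 as reference: MW-2−MW-1 = (-15, -50, -0.5); MW-3−MW-1 = (85, 35, +0.3).
Solve a·Δx + b·Δy = Δh: det = (-15)·35 − 85·(-50) = 3725.
∂h/∂x = [(-0.5)·35 − (+0.3)·(-50)] / 3725 = -0.0006711
∂h/∂y = [(-15)·(+0.3) − 85·(-0.5)] / 3725 = +0.01020
Flow direction (−∇h) has components (+0.0006711 E, -0.01020 N).
Azimuth = atan2(E, N) = atan2(+0.0006711, -0.01020) = 176.2° ≈ 176°.

176°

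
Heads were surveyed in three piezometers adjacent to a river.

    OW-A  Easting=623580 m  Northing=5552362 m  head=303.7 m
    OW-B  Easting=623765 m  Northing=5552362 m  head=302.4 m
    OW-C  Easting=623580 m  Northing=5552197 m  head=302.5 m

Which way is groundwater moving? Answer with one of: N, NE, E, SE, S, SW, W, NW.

SE

∂h/∂x = (302.4 − 303.7) / (623765 − 623580) = -0.007027
∂h/∂y = (302.5 − 303.7) / (5552197 − 5552362) = +0.007273
Flow = −∇h = (+0.007027 east, -0.007273 north), which points southeast.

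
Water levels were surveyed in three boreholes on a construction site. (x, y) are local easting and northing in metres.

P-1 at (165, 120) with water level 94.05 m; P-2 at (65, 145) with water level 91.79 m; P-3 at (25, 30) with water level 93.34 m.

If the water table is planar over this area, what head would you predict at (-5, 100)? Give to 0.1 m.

Taking P-1 as reference: P-2−P-1 = (-100, 25, -2.26); P-3−P-1 = (-140, -90, -0.71).
Determinant of the coordinate differences = (-100)·(-90) − (-140)·25 = 12500.
∂h/∂x = [(-2.26)·(-90) − (-0.71)·25] / 12500 = +0.01769
∂h/∂y = [(-100)·(-0.71) − (-140)·(-2.26)] / 12500 = -0.01963
h(-5, 100) = 94.05 + (+0.01769)·(-170) + (-0.01963)·(-20) = 94.05 -3.008 +0.393 = 91.435 m.

91.4 m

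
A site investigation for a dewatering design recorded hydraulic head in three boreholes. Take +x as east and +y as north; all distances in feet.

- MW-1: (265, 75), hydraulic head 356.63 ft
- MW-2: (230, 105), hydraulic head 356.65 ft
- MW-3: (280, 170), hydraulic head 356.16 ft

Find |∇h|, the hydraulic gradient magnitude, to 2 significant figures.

Taking MW-1 as reference: MW-2−MW-1 = (-35, 30, +0.02); MW-3−MW-1 = (15, 95, -0.47).
Determinant of the coordinate differences = (-35)·95 − 15·30 = -3775.
∂h/∂x = [(+0.02)·95 − (-0.47)·30] / -3775 = -0.004238
∂h/∂y = [(-35)·(-0.47) − 15·(+0.02)] / -3775 = -0.004278
|∇h| = √(-0.004238² + -0.004278²) = 0.006022

0.0060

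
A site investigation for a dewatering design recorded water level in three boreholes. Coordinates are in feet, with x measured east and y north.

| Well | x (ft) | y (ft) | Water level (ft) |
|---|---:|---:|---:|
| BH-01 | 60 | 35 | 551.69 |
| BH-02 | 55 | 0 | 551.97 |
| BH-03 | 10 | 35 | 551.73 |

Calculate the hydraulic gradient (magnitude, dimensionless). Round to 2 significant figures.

Taking BH-01 as reference: BH-02−BH-01 = (-5, -35, +0.28); BH-03−BH-01 = (-50, 0, +0.04).
Determinant of the coordinate differences = (-5)·0 − (-50)·(-35) = -1750.
∂h/∂x = [(+0.28)·0 − (+0.04)·(-35)] / -1750 = -0.0008000
∂h/∂y = [(-5)·(+0.04) − (-50)·(+0.28)] / -1750 = -0.007886
|∇h| = √(-0.0008000² + -0.007886²) = 0.007926

0.0079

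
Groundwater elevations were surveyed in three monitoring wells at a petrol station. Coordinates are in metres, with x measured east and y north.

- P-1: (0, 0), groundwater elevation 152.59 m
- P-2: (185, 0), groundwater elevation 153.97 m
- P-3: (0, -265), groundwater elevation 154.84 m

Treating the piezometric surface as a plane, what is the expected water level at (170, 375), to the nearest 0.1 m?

∂h/∂x = (153.97 − 152.59) / (185 − 0) = +0.007459
∂h/∂y = (154.84 − 152.59) / (-265 − 0) = -0.008491
h(170, 375) = 152.59 + (+0.007459)·(170) + (-0.008491)·(375) = 152.59 +1.268 -3.184 = 150.674 m.

150.7 m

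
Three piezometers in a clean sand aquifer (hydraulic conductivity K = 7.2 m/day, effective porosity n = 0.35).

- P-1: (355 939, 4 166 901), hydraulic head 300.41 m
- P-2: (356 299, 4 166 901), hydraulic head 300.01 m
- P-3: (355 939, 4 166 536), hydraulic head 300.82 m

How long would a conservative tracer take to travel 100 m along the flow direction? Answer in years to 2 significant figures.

∂h/∂x = (300.01 − 300.41) / (356299 − 355939) = -0.001111
∂h/∂y = (300.82 − 300.41) / (4166536 − 4166901) = -0.001123
|∇h| = √(-0.001111² + -0.001123²) = 0.00158
Seepage velocity v = K·i/n = 7.2 × 0.00158 / 0.35 = 0.0325 m/day.
t = 100 / 0.0325 = 3077 days = 8.42 years.

8.4 years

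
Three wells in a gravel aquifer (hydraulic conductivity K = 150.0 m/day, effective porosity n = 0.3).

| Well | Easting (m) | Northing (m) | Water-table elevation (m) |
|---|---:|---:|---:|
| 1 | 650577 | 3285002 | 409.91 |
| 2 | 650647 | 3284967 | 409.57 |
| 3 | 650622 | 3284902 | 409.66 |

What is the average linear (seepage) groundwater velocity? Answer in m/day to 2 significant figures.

2.3 m/day

Taking 1 as reference: 2−1 = (70, -35, -0.34); 3−1 = (45, -100, -0.25).
Solve a·Δx + b·Δy = Δh: det = 70·(-100) − 45·(-35) = -5425.
∂h/∂x = [(-0.34)·(-100) − (-0.25)·(-35)] / -5425 = -0.004654
∂h/∂y = [70·(-0.25) − 45·(-0.34)] / -5425 = +0.0004055
|∇h| = √(-0.004654² + 0.0004055²) = 0.004672
Seepage velocity v = K·i/n = 150.0 × 0.004672 / 0.3 = 2.336 m/day.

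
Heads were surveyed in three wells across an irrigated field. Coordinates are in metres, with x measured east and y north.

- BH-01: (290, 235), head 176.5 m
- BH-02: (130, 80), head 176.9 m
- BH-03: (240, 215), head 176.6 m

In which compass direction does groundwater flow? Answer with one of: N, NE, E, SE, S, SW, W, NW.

Three-point gradient (reference BH-01): Δ to BH-02 = (-160, -155, +0.4), Δ to BH-03 = (-50, -20, +0.1).
∂h/∂x = -0.001648, ∂h/∂y = -0.0008791 (det = -4550).
Flow = −∇h = (+0.001648 east, +0.0008791 north), which points northeast.

NE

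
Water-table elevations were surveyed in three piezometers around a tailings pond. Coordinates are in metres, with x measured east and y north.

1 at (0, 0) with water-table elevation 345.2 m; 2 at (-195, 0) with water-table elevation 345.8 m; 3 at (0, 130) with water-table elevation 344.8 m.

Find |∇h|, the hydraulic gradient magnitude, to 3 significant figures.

∂h/∂x = (345.8 − 345.2) / (-195 − 0) = -0.003077
∂h/∂y = (344.8 − 345.2) / (130 − 0) = -0.003077
|∇h| = √(-0.003077² + -0.003077²) = 0.004352

0.00435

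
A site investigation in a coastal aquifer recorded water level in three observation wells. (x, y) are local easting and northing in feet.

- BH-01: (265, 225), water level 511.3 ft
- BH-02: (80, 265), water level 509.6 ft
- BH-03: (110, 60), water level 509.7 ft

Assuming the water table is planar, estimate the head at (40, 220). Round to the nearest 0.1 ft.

Taking BH-01 as reference: BH-02−BH-01 = (-185, 40, -1.7); BH-03−BH-01 = (-155, -165, -1.6).
Solve a·Δx + b·Δy = Δh: det = (-185)·(-165) − (-155)·40 = 36725.
∂h/∂x = [(-1.7)·(-165) − (-1.6)·40] / 36725 = +0.009381
∂h/∂y = [(-185)·(-1.6) − (-155)·(-1.7)] / 36725 = +0.0008850
h(40, 220) = 511.3 + (+0.009381)·(-225) + (+0.0008850)·(-5) = 511.3 -2.111 -0.004 = 509.185 ft.

509.2 ft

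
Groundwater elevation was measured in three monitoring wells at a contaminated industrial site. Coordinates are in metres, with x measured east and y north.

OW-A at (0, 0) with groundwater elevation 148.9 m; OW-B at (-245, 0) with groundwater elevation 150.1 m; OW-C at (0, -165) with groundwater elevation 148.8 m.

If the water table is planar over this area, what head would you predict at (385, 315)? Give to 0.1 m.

147.2 m

∂h/∂x = (150.1 − 148.9) / (-245 − 0) = -0.004898
∂h/∂y = (148.8 − 148.9) / (-165 − 0) = +0.0006061
h(385, 315) = 148.9 + (-0.004898)·(385) + (+0.0006061)·(315) = 148.9 -1.886 +0.191 = 147.205 m.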